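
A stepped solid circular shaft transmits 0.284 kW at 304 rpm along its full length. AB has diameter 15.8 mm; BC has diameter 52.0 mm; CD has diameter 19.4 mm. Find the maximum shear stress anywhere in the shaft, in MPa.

11.5 MPa

ω = 2π·304/60 = 31.83 rad/s, so T = P/ω = 0.284×10³ / 31.83 = 8.921 N·m.
Under the same torque, τ_max = 16T/(πd³) is largest where d is smallest — segment AB (d = 15.8 mm).
τ_max = 16·8.921/(π·(0.0158)³) = 1.152×10^7 Pa.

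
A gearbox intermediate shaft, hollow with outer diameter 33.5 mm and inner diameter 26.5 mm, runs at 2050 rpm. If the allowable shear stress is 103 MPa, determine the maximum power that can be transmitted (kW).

J = π(d_o⁴ − d_i⁴)/32 = π(0.0335⁴ − 0.0265⁴)/32 = 7.523×10^-8 m⁴.
T_max = τ_allow·J/r = 1.03×10^8 × 7.523×10^-8 / 0.0168 = 462.6 N·m.
ω = 2π·2050/60 = 214.7 rad/s, so P_max = T_max·ω = 9.931×10^4 W.

99.3 kW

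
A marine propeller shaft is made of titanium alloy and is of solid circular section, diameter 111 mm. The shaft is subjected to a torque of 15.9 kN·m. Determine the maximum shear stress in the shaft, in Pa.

5.92e7 Pa

J = πd⁴/32 = π(0.111)⁴/32 = 1.490×10^-5 m⁴.
τ_max = T·r/J = 15900 × 0.0555 / 1.490×10^-5 = 5.921×10^7 Pa.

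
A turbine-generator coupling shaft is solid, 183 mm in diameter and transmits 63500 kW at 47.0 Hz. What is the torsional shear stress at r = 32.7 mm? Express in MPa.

63.9 MPa

ω = 2π·47.0 = 295.3 rad/s, so T = P/ω = 63500×10³ / 295.3 = 215000 N·m.
J = πd⁴/32 = π(0.183)⁴/32 = 1.101×10^-4 m⁴.
Shear stress varies linearly with radius: τ = T·r/J = 215000 × 0.0327 / 1.101×10^-4 = 6.386×10^7 Pa.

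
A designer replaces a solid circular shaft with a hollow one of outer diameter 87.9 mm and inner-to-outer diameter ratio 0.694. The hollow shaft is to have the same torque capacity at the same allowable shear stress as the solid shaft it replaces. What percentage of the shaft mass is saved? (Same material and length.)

Equal τ_max and T ⇒ the solid shaft needs d_s³ = d_o³(1−k⁴), so d_s = 87.9·(1−0.694⁴)^(1/3) = 80.50 mm.
Area ratio A_h/A_s = d_o²(1−k²)/d_s² = (1−k²)/(1−k⁴)^(2/3) = 0.6181.
Mass saving = 1 − 0.6181 = 38.2 %.

38.2 %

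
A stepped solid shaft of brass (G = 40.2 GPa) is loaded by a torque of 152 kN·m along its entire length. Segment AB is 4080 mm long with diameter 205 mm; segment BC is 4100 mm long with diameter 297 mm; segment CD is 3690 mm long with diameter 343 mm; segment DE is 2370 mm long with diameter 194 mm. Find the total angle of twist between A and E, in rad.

J_AB = π(0.205)⁴/32 = 1.73×10^-4 m⁴; J_BC = π(0.297)⁴/32 = 7.64×10^-4 m⁴; J_CD = π(0.343)⁴/32 = 1.36×10^-3 m⁴; J_DE = π(0.194)⁴/32 = 1.39×10^-4 m⁴.
θ = (T/G)·Σ L_i/J_i = (152000/40.2×10⁹)·(4.08/1.73×10^-4 + 4.10/7.64×10^-4 + 3.69/1.36×10^-3 + 2.37/1.39×10^-4) = 0.1840 rad.

0.184 rad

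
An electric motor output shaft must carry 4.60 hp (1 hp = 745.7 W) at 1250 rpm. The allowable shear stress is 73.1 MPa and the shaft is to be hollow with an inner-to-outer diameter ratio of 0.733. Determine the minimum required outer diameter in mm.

ω = 2π·1250/60 = 130.9 rad/s, so T = P/ω = 4.60×745.7 / 130.9 = 26.20 N·m.
For a hollow shaft with d_i/d_o = 0.733: τ_max = 16T/(π d_o³ (1−k⁴)), so d_o = [16T/(π τ_allow (1−k⁴))]^(1/3) = [16·26.20/(π·7.31×10^7·0.7113)]^(1/3) = 0.01369 m.

13.7 mm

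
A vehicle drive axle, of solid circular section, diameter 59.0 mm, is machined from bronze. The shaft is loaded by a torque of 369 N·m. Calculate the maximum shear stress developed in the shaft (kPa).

J = πd⁴/32 = π(0.0590)⁴/32 = 1.190×10^-6 m⁴.
τ_max = T·r/J = 369.0 × 0.0295 / 1.190×10^-6 = 9.150×10^6 Pa.

9150 kPa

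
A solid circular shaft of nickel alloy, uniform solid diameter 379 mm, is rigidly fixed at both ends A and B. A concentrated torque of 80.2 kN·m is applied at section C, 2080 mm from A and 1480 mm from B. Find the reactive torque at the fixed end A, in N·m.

With uniform GJ and both ends fixed, compatibility θ_AC = θ_CB gives T_A·a = T_B·b, together with T_A + T_B = T₀.
T_A = T₀·b/(a+b) = 80200·1480/3560 = 33340 N·m; T_B = 46860 N·m.

33300 N·m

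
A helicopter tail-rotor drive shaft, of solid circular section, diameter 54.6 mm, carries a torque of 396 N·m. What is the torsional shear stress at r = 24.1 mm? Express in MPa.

10.9 MPa

J = πd⁴/32 = π(0.0546)⁴/32 = 8.725×10^-7 m⁴.
Shear stress varies linearly with radius: τ = T·r/J = 396.0 × 0.0241 / 8.725×10^-7 = 1.094×10^7 Pa.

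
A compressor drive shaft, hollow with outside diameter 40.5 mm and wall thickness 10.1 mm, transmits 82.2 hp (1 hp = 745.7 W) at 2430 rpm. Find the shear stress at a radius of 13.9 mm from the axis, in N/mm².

ω = 2π·2430/60 = 254.5 rad/s, so T = P/ω = 82.2×745.7 / 254.5 = 240.9 N·m.
J = π(d_o⁴ − d_i⁴)/32 = π(0.0405⁴ − 0.0203⁴)/32 = 2.475×10^-7 m⁴.
Shear stress varies linearly with radius: τ = T·r/J = 240.9 × 0.0139 / 2.475×10^-7 = 1.353×10^7 Pa.

13.5 N/mm²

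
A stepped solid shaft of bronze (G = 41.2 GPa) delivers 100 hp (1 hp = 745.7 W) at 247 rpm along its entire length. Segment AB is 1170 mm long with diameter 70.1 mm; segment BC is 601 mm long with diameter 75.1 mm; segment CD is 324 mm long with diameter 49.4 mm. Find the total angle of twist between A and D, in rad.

ω = 2π·247/60 = 25.87 rad/s, so T = P/ω = 100×745.7 / 25.87 = 2883 N·m.
J_AB = π(0.0701)⁴/32 = 2.37×10^-6 m⁴; J_BC = π(0.0751)⁴/32 = 3.12×10^-6 m⁴; J_CD = π(0.0494)⁴/32 = 5.85×10^-7 m⁴.
θ = (T/G)·Σ L_i/J_i = (2883/41.2×10⁹)·(1.17/2.37×10^-6 + 0.601/3.12×10^-6 + 0.324/5.85×10^-7) = 0.08678 rad.

0.0868 rad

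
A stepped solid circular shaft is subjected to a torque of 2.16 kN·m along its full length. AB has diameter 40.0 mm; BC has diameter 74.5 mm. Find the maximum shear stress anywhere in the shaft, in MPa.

Under the same torque, τ_max = 16T/(πd³) is largest where d is smallest — segment AB (d = 40.0 mm).
τ_max = 16·2160/(π·(0.0400)³) = 1.719×10^8 Pa.

172 MPa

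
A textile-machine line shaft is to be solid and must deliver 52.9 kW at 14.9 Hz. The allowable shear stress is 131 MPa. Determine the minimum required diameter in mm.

ω = 2π·14.9 = 93.62 rad/s, so T = P/ω = 52.9×10³ / 93.62 = 565.1 N·m.
For a solid shaft τ_max = 16T/(πd³), so d = (16T/(π τ_allow))^(1/3) = (16·565.1/(π·1.31×10^8))^(1/3) = 0.02801 m.

28.0 mm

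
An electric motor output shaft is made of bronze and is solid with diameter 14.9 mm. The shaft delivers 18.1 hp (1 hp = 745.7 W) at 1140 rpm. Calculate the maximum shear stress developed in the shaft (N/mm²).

ω = 2π·1140/60 = 119.4 rad/s, so T = P/ω = 18.1×745.7 / 119.4 = 113.1 N·m.
J = πd⁴/32 = π(0.0149)⁴/32 = 4.839×10^-9 m⁴.
τ_max = T·r/J = 113.1 × 0.00745 / 4.839×10^-9 = 1.741×10^8 Pa.

174 N/mm²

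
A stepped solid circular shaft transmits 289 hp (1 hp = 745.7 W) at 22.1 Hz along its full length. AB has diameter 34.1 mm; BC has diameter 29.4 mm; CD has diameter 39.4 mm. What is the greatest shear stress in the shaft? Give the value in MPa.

311 MPa

ω = 2π·22.1 = 138.9 rad/s, so T = P/ω = 289×745.7 / 138.9 = 1552 N·m.
Under the same torque, τ_max = 16T/(πd³) is largest where d is smallest — segment BC (d = 29.4 mm).
τ_max = 16·1552/(π·(0.0294)³) = 3.110×10^8 Pa.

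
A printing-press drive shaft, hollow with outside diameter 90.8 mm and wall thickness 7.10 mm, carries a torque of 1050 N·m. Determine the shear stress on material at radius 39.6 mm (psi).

1830 psi

J = π(d_o⁴ − d_i⁴)/32 = π(0.0908⁴ − 0.0766⁴)/32 = 3.293×10^-6 m⁴.
Shear stress varies linearly with radius: τ = T·r/J = 1050 × 0.0396 / 3.293×10^-6 = 1.263×10^7 Pa.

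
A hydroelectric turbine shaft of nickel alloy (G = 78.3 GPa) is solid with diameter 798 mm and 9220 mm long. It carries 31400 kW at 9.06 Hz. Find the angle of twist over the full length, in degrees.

0.0935°

ω = 2π·9.06 = 56.93 rad/s, so T = P/ω = 31400×10³ / 56.93 = 551600 N·m.
J = πd⁴/32 = π(0.798)⁴/32 = 0.03981 m⁴.
θ = T·L/(G·J) = 551600 × 9.22 / (78.3×10⁹ × 0.03981) = 1.631×10^-3 rad.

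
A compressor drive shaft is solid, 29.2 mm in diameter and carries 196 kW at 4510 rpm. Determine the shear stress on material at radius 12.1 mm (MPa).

70.4 MPa

ω = 2π·4510/60 = 472.3 rad/s, so T = P/ω = 196×10³ / 472.3 = 415.0 N·m.
J = πd⁴/32 = π(0.0292)⁴/32 = 7.137×10^-8 m⁴.
Shear stress varies linearly with radius: τ = T·r/J = 415.0 × 0.0121 / 7.137×10^-8 = 7.036×10^7 Pa.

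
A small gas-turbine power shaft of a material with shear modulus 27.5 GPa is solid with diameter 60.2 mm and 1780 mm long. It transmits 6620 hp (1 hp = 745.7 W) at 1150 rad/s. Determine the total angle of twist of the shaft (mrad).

ω = 1150 rad/s, so T = P/ω = 6620×745.7 / 1150 = 4293 N·m.
J = πd⁴/32 = π(0.0602)⁴/32 = 1.289×10^-6 m⁴.
θ = T·L/(G·J) = 4293 × 1.78 / (27.5×10⁹ × 1.289×10^-6) = 0.2155 rad.

215 mrad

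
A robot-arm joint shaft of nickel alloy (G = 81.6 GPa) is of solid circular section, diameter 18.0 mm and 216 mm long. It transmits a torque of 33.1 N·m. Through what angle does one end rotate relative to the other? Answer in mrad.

8.50 mrad

J = πd⁴/32 = π(0.0180)⁴/32 = 1.031×10^-8 m⁴.
θ = T·L/(G·J) = 33.10 × 0.216 / (81.6×10⁹ × 1.031×10^-8) = 8.502×10^-3 rad.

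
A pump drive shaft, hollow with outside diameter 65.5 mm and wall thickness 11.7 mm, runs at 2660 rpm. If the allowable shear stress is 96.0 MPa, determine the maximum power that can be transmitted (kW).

J = π(d_o⁴ − d_i⁴)/32 = π(0.0655⁴ − 0.0421⁴)/32 = 1.499×10^-6 m⁴.
T_max = τ_allow·J/r = 9.60×10^7 × 1.499×10^-6 / 0.0328 = 4393 N·m.
ω = 2π·2660/60 = 278.6 rad/s, so P_max = T_max·ω = 1.224×10^6 W.

1220 kW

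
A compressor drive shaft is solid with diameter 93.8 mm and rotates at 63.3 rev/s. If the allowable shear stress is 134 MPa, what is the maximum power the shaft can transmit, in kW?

J = πd⁴/32 = π(0.0938)⁴/32 = 7.600×10^-6 m⁴.
T_max = τ_allow·J/r = 1.34×10^8 × 7.600×10^-6 / 0.0469 = 21710 N·m.
ω = 2π·63.3 = 397.7 rad/s, so P_max = T_max·ω = 8.636×10^6 W.

8640 kW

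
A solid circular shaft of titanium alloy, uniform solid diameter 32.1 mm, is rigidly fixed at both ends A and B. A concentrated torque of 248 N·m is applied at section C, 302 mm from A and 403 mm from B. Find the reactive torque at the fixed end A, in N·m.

142 N·m

With uniform GJ and both ends fixed, compatibility θ_AC = θ_CB gives T_A·a = T_B·b, together with T_A + T_B = T₀.
T_A = T₀·b/(a+b) = 248.0·403/705.0 = 141.8 N·m; T_B = 106.2 N·m.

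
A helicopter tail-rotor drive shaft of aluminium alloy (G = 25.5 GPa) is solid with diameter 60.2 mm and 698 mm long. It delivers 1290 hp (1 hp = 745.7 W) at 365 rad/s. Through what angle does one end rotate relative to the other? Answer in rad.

0.0559 rad

ω = 365 rad/s, so T = P/ω = 1290×745.7 / 365.0 = 2635 N·m.
J = πd⁴/32 = π(0.0602)⁴/32 = 1.289×10^-6 m⁴.
θ = T·L/(G·J) = 2635 × 0.698 / (25.5×10⁹ × 1.289×10^-6) = 0.05595 rad.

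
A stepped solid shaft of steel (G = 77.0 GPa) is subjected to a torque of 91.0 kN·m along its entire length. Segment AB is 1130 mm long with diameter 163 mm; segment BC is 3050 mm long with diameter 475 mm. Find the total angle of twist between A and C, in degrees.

1.15°

J_AB = π(0.163)⁴/32 = 6.93×10^-5 m⁴; J_BC = π(0.475)⁴/32 = 5.00×10^-3 m⁴.
θ = (T/G)·Σ L_i/J_i = (91000/77.0×10⁹)·(1.13/6.93×10^-5 + 3.05/5.00×10^-3) = 0.01999 rad.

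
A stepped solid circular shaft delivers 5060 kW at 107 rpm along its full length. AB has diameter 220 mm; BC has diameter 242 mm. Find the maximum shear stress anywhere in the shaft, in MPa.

216 MPa

ω = 2π·107/60 = 11.21 rad/s, so T = P/ω = 5060×10³ / 11.21 = 451600 N·m.
Under the same torque, τ_max = 16T/(πd³) is largest where d is smallest — segment AB (d = 220 mm).
τ_max = 16·451600/(π·(0.220)³) = 2.160×10^8 Pa.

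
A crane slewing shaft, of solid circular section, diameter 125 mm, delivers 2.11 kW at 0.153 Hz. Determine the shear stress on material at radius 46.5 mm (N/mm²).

4.26 N/mm²

ω = 2π·0.153 = 0.9613 rad/s, so T = P/ω = 2.11×10³ / 0.9613 = 2195 N·m.
J = πd⁴/32 = π(0.125)⁴/32 = 2.397×10^-5 m⁴.
Shear stress varies linearly with radius: τ = T·r/J = 2195 × 0.0465 / 2.397×10^-5 = 4.258×10^6 Pa.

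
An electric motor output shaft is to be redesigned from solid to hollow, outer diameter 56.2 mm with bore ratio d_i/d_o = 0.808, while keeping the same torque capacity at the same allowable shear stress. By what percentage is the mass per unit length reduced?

49.7 %

Equal τ_max and T ⇒ the solid shaft needs d_s³ = d_o³(1−k⁴), so d_s = 56.2·(1−0.808⁴)^(1/3) = 46.70 mm.
Area ratio A_h/A_s = d_o²(1−k²)/d_s² = (1−k²)/(1−k⁴)^(2/3) = 0.5027.
Mass saving = 1 − 0.5027 = 49.7 %.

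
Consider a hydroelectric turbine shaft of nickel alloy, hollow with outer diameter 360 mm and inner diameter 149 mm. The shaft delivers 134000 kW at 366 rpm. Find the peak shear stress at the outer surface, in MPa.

393 MPa

ω = 2π·366/60 = 38.33 rad/s, so T = P/ω = 134000×10³ / 38.33 = 3.496e6 N·m.
J = π(d_o⁴ − d_i⁴)/32 = π(0.360⁴ − 0.149⁴)/32 = 1.601×10^-3 m⁴.
τ_max = T·r/J = 3.496e6 × 0.180 / 1.601×10^-3 = 3.932×10^8 Pa.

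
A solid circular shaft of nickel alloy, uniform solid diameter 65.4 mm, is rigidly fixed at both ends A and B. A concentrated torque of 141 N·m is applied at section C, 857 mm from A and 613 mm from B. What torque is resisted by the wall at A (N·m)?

With uniform GJ and both ends fixed, compatibility θ_AC = θ_CB gives T_A·a = T_B·b, together with T_A + T_B = T₀.
T_A = T₀·b/(a+b) = 141.0·613/1470 = 58.80 N·m; T_B = 82.20 N·m.

58.8 N·m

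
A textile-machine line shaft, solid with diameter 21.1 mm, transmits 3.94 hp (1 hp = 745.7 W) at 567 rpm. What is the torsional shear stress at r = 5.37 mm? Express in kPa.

ω = 2π·567/60 = 59.38 rad/s, so T = P/ω = 3.94×745.7 / 59.38 = 49.48 N·m.
J = πd⁴/32 = π(0.0211)⁴/32 = 1.946×10^-8 m⁴.
Shear stress varies linearly with radius: τ = T·r/J = 49.48 × 0.00537 / 1.946×10^-8 = 1.366×10^7 Pa.

13700 kPa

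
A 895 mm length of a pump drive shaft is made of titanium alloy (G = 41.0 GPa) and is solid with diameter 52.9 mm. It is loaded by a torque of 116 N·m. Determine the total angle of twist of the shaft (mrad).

J = πd⁴/32 = π(0.0529)⁴/32 = 7.688×10^-7 m⁴.
θ = T·L/(G·J) = 116.0 × 0.895 / (41.0×10⁹ × 7.688×10^-7) = 3.294×10^-3 rad.

3.29 mrad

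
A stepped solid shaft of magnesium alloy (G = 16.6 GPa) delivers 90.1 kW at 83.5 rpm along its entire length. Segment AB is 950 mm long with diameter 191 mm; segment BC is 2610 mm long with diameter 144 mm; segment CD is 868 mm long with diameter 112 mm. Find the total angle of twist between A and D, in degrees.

ω = 2π·83.5/60 = 8.744 rad/s, so T = P/ω = 90.1×10³ / 8.744 = 10300 N·m.
J_AB = π(0.191)⁴/32 = 1.31×10^-4 m⁴; J_BC = π(0.144)⁴/32 = 4.22×10^-5 m⁴; J_CD = π(0.112)⁴/32 = 1.54×10^-5 m⁴.
θ = (T/G)·Σ L_i/J_i = (10300/16.6×10⁹)·(0.950/1.31×10^-4 + 2.61/4.22×10^-5 + 0.868/1.54×10^-5) = 0.07777 rad.

4.46°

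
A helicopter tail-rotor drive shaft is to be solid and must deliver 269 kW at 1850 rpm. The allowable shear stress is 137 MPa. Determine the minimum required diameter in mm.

37.2 mm

ω = 2π·1850/60 = 193.7 rad/s, so T = P/ω = 269×10³ / 193.7 = 1389 N·m.
For a solid shaft τ_max = 16T/(πd³), so d = (16T/(π τ_allow))^(1/3) = (16·1389/(π·1.37×10^8))^(1/3) = 0.03723 m.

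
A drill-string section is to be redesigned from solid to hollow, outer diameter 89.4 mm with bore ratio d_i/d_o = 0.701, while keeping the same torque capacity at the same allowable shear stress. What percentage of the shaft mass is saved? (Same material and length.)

38.9 %

Equal τ_max and T ⇒ the solid shaft needs d_s³ = d_o³(1−k⁴), so d_s = 89.4·(1−0.701⁴)^(1/3) = 81.53 mm.
Area ratio A_h/A_s = d_o²(1−k²)/d_s² = (1−k²)/(1−k⁴)^(2/3) = 0.6115.
Mass saving = 1 − 0.6115 = 38.9 %.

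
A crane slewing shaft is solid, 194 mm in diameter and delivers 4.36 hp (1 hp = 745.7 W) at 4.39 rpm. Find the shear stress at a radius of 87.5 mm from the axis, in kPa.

4450 kPa

ω = 2π·4.39/60 = 0.4597 rad/s, so T = P/ω = 4.36×745.7 / 0.4597 = 7072 N·m.
J = πd⁴/32 = π(0.194)⁴/32 = 1.391×10^-4 m⁴.
Shear stress varies linearly with radius: τ = T·r/J = 7072 × 0.0875 / 1.391×10^-4 = 4.450×10^6 Pa.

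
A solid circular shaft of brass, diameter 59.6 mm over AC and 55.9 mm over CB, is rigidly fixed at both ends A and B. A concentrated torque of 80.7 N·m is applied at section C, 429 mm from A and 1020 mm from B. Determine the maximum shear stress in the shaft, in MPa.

Compatibility: T_A·a/J_AC = T_B·b/J_CB with T_A + T_B = T₀.
J_AC = 1.24×10^-6 m⁴, J_CB = 9.59×10^-7 m⁴, so T_A = T₀·(J_AC/a)/((J_AC/a)+(J_CB/b)) = 60.88 N·m, T_B = 19.82 N·m.
τ in each portion: τ_AC = 1.46×10^6 Pa, τ_CB = 5.78×10^5 Pa; maximum is in AC.
τ_max = T_AC·r/J = 60.88·0.0298/1.24×10^-6 = 1.465×10^6 Pa.

1.46 MPa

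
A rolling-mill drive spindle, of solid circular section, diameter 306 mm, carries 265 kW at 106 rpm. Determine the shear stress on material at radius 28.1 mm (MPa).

0.779 MPa

ω = 2π·106/60 = 11.10 rad/s, so T = P/ω = 265×10³ / 11.10 = 23870 N·m.
J = πd⁴/32 = π(0.306)⁴/32 = 8.608×10^-4 m⁴.
Shear stress varies linearly with radius: τ = T·r/J = 23870 × 0.0281 / 8.608×10^-4 = 7.793×10^5 Pa.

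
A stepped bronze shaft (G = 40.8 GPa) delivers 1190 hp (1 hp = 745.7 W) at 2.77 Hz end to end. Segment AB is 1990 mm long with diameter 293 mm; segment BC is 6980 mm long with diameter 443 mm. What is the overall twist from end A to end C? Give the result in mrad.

ω = 2π·2.77 = 17.40 rad/s, so T = P/ω = 1190×745.7 / 17.40 = 50990 N·m.
J_AB = π(0.293)⁴/32 = 7.24×10^-4 m⁴; J_BC = π(0.443)⁴/32 = 3.78×10^-3 m⁴.
θ = (T/G)·Σ L_i/J_i = (50990/40.8×10⁹)·(1.99/7.24×10^-4 + 6.98/3.78×10^-3) = 5.744×10^-3 rad.

5.74 mrad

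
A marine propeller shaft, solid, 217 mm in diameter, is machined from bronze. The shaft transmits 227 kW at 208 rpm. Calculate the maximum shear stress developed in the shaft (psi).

ω = 2π·208/60 = 21.78 rad/s, so T = P/ω = 227×10³ / 21.78 = 10420 N·m.
J = πd⁴/32 = π(0.217)⁴/32 = 2.177×10^-4 m⁴.
τ_max = T·r/J = 10420 × 0.108 / 2.177×10^-4 = 5.194×10^6 Pa.

753 psi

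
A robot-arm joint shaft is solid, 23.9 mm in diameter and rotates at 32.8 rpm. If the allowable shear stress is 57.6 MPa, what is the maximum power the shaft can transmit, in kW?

0.530 kW

J = πd⁴/32 = π(0.0239)⁴/32 = 3.203×10^-8 m⁴.
T_max = τ_allow·J/r = 5.76×10^7 × 3.203×10^-8 / 0.0119 = 154.4 N·m.
ω = 2π·32.8/60 = 3.435 rad/s, so P_max = T_max·ω = 530.3 W.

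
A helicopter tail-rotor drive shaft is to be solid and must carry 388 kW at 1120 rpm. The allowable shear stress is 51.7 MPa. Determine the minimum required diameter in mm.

ω = 2π·1120/60 = 117.3 rad/s, so T = P/ω = 388×10³ / 117.3 = 3308 N·m.
For a solid shaft τ_max = 16T/(πd³), so d = (16T/(π τ_allow))^(1/3) = (16·3308/(π·5.17×10^7))^(1/3) = 0.06882 m.

68.8 mm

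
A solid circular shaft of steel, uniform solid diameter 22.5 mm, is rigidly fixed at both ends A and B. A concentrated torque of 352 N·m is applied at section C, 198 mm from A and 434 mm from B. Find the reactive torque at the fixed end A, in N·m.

With uniform GJ and both ends fixed, compatibility θ_AC = θ_CB gives T_A·a = T_B·b, together with T_A + T_B = T₀.
T_A = T₀·b/(a+b) = 352.0·434/632.0 = 241.7 N·m; T_B = 110.3 N·m.

242 N·m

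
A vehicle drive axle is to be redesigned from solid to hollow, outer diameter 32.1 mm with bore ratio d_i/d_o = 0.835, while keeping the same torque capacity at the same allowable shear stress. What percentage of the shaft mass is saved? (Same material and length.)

52.8 %

Equal τ_max and T ⇒ the solid shaft needs d_s³ = d_o³(1−k⁴), so d_s = 32.1·(1−0.835⁴)^(1/3) = 25.71 mm.
Area ratio A_h/A_s = d_o²(1−k²)/d_s² = (1−k²)/(1−k⁴)^(2/3) = 0.4719.
Mass saving = 1 − 0.4719 = 52.8 %.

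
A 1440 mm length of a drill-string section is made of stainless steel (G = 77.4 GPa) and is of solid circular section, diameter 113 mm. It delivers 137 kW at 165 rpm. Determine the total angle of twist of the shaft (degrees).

0.528°

ω = 2π·165/60 = 17.28 rad/s, so T = P/ω = 137×10³ / 17.28 = 7929 N·m.
J = πd⁴/32 = π(0.113)⁴/32 = 1.601×10^-5 m⁴.
θ = T·L/(G·J) = 7929 × 1.44 / (77.4×10⁹ × 1.601×10^-5) = 9.215×10^-3 rad.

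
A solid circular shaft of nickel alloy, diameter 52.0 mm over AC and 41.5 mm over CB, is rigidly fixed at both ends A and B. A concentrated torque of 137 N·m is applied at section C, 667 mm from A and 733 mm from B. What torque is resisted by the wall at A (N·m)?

Compatibility: T_A·a/J_AC = T_B·b/J_CB with T_A + T_B = T₀.
J_AC = 7.18×10^-7 m⁴, J_CB = 2.91×10^-7 m⁴, so T_A = T₀·(J_AC/a)/((J_AC/a)+(J_CB/b)) = 100.1 N·m, T_B = 36.94 N·m.

100 N·m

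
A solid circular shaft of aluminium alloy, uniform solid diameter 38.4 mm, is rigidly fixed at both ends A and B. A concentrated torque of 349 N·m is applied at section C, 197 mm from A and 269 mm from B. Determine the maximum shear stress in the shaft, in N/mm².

With uniform GJ and both ends fixed, compatibility θ_AC = θ_CB gives T_A·a = T_B·b, together with T_A + T_B = T₀.
T_A = T₀·b/(a+b) = 349.0·269/466.0 = 201.5 N·m; T_B = 147.5 N·m.
τ in each portion: τ_AC = 1.81×10^7 Pa, τ_CB = 1.33×10^7 Pa; maximum is in AC.
τ_max = T_AC·r/J = 201.5·0.0192/2.13×10^-7 = 1.812×10^7 Pa.

18.1 N/mm²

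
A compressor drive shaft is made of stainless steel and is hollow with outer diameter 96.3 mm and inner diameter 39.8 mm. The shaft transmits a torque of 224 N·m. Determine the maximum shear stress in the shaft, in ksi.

0.191 ksi

J = π(d_o⁴ − d_i⁴)/32 = π(0.0963⁴ − 0.0398⁴)/32 = 8.197×10^-6 m⁴.
τ_max = T·r/J = 224.0 × 0.0481 / 8.197×10^-6 = 1.316×10^6 Pa.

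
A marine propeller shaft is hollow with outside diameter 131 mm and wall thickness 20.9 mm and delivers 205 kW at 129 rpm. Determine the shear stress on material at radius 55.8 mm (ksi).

5.41 ksi

ω = 2π·129/60 = 13.51 rad/s, so T = P/ω = 205×10³ / 13.51 = 15180 N·m.
J = π(d_o⁴ − d_i⁴)/32 = π(0.131⁴ − 0.0892⁴)/32 = 2.270×10^-5 m⁴.
Shear stress varies linearly with radius: τ = T·r/J = 15180 × 0.0558 / 2.270×10^-5 = 3.731×10^7 Pa.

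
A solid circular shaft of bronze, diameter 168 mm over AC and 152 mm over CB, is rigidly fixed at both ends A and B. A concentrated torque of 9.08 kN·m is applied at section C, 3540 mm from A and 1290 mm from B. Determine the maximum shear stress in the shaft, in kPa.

8530 kPa

Compatibility: T_A·a/J_AC = T_B·b/J_CB with T_A + T_B = T₀.
J_AC = 7.82×10^-5 m⁴, J_CB = 5.24×10^-5 m⁴, so T_A = T₀·(J_AC/a)/((J_AC/a)+(J_CB/b)) = 3198 N·m, T_B = 5882 N·m.
τ in each portion: τ_AC = 3.44×10^6 Pa, τ_CB = 8.53×10^6 Pa; maximum is in CB.
τ_max = T_CB·r/J = 5882·0.0760/5.24×10^-5 = 8.530×10^6 Pa.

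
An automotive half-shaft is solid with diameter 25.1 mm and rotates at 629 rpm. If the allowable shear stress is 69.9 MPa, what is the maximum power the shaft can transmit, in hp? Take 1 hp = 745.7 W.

19.2 hp

J = πd⁴/32 = π(0.0251)⁴/32 = 3.897×10^-8 m⁴.
T_max = τ_allow·J/r = 6.99×10^7 × 3.897×10^-8 / 0.0126 = 217.0 N·m.
ω = 2π·629/60 = 65.87 rad/s, so P_max = T_max·ω = 1.430×10^4 W.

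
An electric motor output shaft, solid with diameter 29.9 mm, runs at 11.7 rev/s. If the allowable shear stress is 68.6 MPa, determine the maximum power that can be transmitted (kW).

J = πd⁴/32 = π(0.0299)⁴/32 = 7.847×10^-8 m⁴.
T_max = τ_allow·J/r = 6.86×10^7 × 7.847×10^-8 / 0.0149 = 360.1 N·m.
ω = 2π·11.7 = 73.51 rad/s, so P_max = T_max·ω = 2.647×10^4 W.

26.5 kW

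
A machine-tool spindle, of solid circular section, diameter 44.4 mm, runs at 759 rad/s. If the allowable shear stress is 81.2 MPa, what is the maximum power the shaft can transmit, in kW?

J = πd⁴/32 = π(0.0444)⁴/32 = 3.815×10^-7 m⁴.
T_max = τ_allow·J/r = 8.12×10^7 × 3.815×10^-7 / 0.0222 = 1396 N·m.
ω = 759 rad/s, so P_max = T_max·ω = 1.059×10^6 W.

1060 kW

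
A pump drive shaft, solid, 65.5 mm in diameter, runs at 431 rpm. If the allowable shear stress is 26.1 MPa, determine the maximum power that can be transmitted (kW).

65.0 kW

J = πd⁴/32 = π(0.0655)⁴/32 = 1.807×10^-6 m⁴.
T_max = τ_allow·J/r = 2.61×10^7 × 1.807×10^-6 / 0.0328 = 1440 N·m.
ω = 2π·431/60 = 45.13 rad/s, so P_max = T_max·ω = 6.500×10^4 W.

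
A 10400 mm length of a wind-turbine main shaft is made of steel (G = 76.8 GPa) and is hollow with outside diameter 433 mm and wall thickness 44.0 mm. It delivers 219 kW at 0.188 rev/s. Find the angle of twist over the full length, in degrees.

ω = 2π·0.188 = 1.181 rad/s, so T = P/ω = 219×10³ / 1.181 = 185400 N·m.
J = π(d_o⁴ − d_i⁴)/32 = π(0.433⁴ − 0.345⁴)/32 = 2.060×10^-3 m⁴.
θ = T·L/(G·J) = 185400 × 10.4 / (76.8×10⁹ × 2.060×10^-3) = 0.01219 rad.

0.698°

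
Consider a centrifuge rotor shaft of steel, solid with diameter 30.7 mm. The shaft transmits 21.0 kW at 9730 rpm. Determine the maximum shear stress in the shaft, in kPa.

3630 kPa

ω = 2π·9730/60 = 1019 rad/s, so T = P/ω = 21.0×10³ / 1019 = 20.61 N·m.
J = πd⁴/32 = π(0.0307)⁴/32 = 8.721×10^-8 m⁴.
τ_max = T·r/J = 20.61 × 0.0153 / 8.721×10^-8 = 3.628×10^6 Pa.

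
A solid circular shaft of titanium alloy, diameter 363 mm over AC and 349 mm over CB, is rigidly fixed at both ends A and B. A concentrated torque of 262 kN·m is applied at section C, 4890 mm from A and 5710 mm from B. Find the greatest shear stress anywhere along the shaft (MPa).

16.1 MPa

Compatibility: T_A·a/J_AC = T_B·b/J_CB with T_A + T_B = T₀.
J_AC = 1.70×10^-3 m⁴, J_CB = 1.46×10^-3 m⁴, so T_A = T₀·(J_AC/a)/((J_AC/a)+(J_CB/b)) = 151300 N·m, T_B = 110700 N·m.
τ in each portion: τ_AC = 1.61×10^7 Pa, τ_CB = 1.33×10^7 Pa; maximum is in AC.
τ_max = T_AC·r/J = 151300·0.181/1.70×10^-3 = 1.611×10^7 Pa.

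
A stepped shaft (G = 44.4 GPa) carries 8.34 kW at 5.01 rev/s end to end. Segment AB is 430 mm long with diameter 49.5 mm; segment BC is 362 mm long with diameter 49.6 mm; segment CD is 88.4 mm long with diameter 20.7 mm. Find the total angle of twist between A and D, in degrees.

2.13°

ω = 2π·5.01 = 31.48 rad/s, so T = P/ω = 8.34×10³ / 31.48 = 264.9 N·m.
J_AB = π(0.0495)⁴/32 = 5.89×10^-7 m⁴; J_BC = π(0.0496)⁴/32 = 5.94×10^-7 m⁴; J_CD = π(0.0207)⁴/32 = 1.80×10^-8 m⁴.
θ = (T/G)·Σ L_i/J_i = (264.9/44.4×10⁹)·(0.430/5.89×10^-7 + 0.362/5.94×10^-7 + 0.0884/1.80×10^-8) = 0.03725 rad.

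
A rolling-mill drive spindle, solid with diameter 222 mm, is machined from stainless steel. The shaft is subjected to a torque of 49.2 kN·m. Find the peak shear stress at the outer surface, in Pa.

J = πd⁴/32 = π(0.222)⁴/32 = 2.385×10^-4 m⁴.
τ_max = T·r/J = 49200 × 0.111 / 2.385×10^-4 = 2.290×10^7 Pa.

2.29e7 Pa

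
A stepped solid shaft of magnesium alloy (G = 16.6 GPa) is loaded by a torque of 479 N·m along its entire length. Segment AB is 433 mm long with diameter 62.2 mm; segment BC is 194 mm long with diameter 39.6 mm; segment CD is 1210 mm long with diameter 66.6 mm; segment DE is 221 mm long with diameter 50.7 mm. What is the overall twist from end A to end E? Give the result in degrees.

3.41°

J_AB = π(0.0622)⁴/32 = 1.47×10^-6 m⁴; J_BC = π(0.0396)⁴/32 = 2.41×10^-7 m⁴; J_CD = π(0.0666)⁴/32 = 1.93×10^-6 m⁴; J_DE = π(0.0507)⁴/32 = 6.49×10^-7 m⁴.
θ = (T/G)·Σ L_i/J_i = (479.0/16.6×10⁹)·(0.433/1.47×10^-6 + 0.194/2.41×10^-7 + 1.21/1.93×10^-6 + 0.221/6.49×10^-7) = 0.05960 rad.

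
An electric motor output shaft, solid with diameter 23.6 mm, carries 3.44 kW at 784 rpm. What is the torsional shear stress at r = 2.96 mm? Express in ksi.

0.591 ksi

ω = 2π·784/60 = 82.10 rad/s, so T = P/ω = 3.44×10³ / 82.10 = 41.90 N·m.
J = πd⁴/32 = π(0.0236)⁴/32 = 3.045×10^-8 m⁴.
Shear stress varies linearly with radius: τ = T·r/J = 41.90 × 0.00296 / 3.045×10^-8 = 4.072×10^6 Pa.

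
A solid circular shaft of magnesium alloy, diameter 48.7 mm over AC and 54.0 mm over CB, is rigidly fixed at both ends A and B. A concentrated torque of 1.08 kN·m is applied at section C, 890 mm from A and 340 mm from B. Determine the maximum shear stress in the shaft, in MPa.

Compatibility: T_A·a/J_AC = T_B·b/J_CB with T_A + T_B = T₀.
J_AC = 5.52×10^-7 m⁴, J_CB = 8.35×10^-7 m⁴, so T_A = T₀·(J_AC/a)/((J_AC/a)+(J_CB/b)) = 217.9 N·m, T_B = 862.1 N·m.
τ in each portion: τ_AC = 9.61×10^6 Pa, τ_CB = 2.79×10^7 Pa; maximum is in CB.
τ_max = T_CB·r/J = 862.1·0.0270/8.35×10^-7 = 2.788×10^7 Pa.

27.9 MPa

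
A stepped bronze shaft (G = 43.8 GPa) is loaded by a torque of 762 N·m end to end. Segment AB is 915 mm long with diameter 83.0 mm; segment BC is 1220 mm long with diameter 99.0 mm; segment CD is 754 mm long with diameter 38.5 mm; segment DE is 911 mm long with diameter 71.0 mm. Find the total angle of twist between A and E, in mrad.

J_AB = π(0.0830)⁴/32 = 4.66×10^-6 m⁴; J_BC = π(0.0990)⁴/32 = 9.43×10^-6 m⁴; J_CD = π(0.0385)⁴/32 = 2.16×10^-7 m⁴; J_DE = π(0.0710)⁴/32 = 2.49×10^-6 m⁴.
θ = (T/G)·Σ L_i/J_i = (762.0/43.8×10⁹)·(0.915/4.66×10^-6 + 1.22/9.43×10^-6 + 0.754/2.16×10^-7 + 0.911/2.49×10^-6) = 0.07283 rad.

72.8 mrad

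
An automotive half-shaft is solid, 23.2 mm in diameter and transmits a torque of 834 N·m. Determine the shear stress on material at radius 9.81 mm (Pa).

J = πd⁴/32 = π(0.0232)⁴/32 = 2.844×10^-8 m⁴.
Shear stress varies linearly with radius: τ = T·r/J = 834.0 × 0.00981 / 2.844×10^-8 = 2.877×10^8 Pa.

2.88e8 Pa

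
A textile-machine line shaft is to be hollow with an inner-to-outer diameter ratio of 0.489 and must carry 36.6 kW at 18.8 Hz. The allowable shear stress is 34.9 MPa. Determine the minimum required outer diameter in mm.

ω = 2π·18.8 = 118.1 rad/s, so T = P/ω = 36.6×10³ / 118.1 = 309.8 N·m.
For a hollow shaft with d_i/d_o = 0.489: τ_max = 16T/(π d_o³ (1−k⁴)), so d_o = [16T/(π τ_allow (1−k⁴))]^(1/3) = [16·309.8/(π·3.49×10^7·0.9428)]^(1/3) = 0.03633 m.

36.3 mm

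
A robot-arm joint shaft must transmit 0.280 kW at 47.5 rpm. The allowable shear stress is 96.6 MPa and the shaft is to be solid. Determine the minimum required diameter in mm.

14.4 mm

ω = 2π·47.5/60 = 4.974 rad/s, so T = P/ω = 0.280×10³ / 4.974 = 56.29 N·m.
For a solid shaft τ_max = 16T/(πd³), so d = (16T/(π τ_allow))^(1/3) = (16·56.29/(π·9.66×10^7))^(1/3) = 0.01437 m.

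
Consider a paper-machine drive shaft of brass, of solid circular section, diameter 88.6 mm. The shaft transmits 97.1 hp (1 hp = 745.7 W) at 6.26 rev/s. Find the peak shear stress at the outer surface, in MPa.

ω = 2π·6.26 = 39.33 rad/s, so T = P/ω = 97.1×745.7 / 39.33 = 1841 N·m.
J = πd⁴/32 = π(0.0886)⁴/32 = 6.050×10^-6 m⁴.
τ_max = T·r/J = 1841 × 0.0443 / 6.050×10^-6 = 1.348×10^7 Pa.

13.5 MPa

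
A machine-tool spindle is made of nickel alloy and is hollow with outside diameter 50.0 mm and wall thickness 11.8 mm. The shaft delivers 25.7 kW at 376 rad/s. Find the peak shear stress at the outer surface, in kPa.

ω = 376 rad/s, so T = P/ω = 25.7×10³ / 376.0 = 68.35 N·m.
J = π(d_o⁴ − d_i⁴)/32 = π(0.0500⁴ − 0.0264⁴)/32 = 5.659×10^-7 m⁴.
τ_max = T·r/J = 68.35 × 0.0250 / 5.659×10^-7 = 3.020×10^6 Pa.

3020 kPa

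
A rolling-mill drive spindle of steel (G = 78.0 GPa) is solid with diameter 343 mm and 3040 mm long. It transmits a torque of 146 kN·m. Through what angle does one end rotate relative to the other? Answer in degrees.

0.240°

J = πd⁴/32 = π(0.343)⁴/32 = 1.359×10^-3 m⁴.
θ = T·L/(G·J) = 146000 × 3.04 / (78.0×10⁹ × 1.359×10^-3) = 4.188×10^-3 rad.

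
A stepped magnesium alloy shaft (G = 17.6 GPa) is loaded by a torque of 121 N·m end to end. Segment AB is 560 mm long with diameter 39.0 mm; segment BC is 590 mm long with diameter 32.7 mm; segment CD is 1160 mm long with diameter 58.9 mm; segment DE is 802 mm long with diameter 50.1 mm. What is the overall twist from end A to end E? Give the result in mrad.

68.8 mrad

J_AB = π(0.0390)⁴/32 = 2.27×10^-7 m⁴; J_BC = π(0.0327)⁴/32 = 1.12×10^-7 m⁴; J_CD = π(0.0589)⁴/32 = 1.18×10^-6 m⁴; J_DE = π(0.0501)⁴/32 = 6.19×10^-7 m⁴.
θ = (T/G)·Σ L_i/J_i = (121.0/17.6×10⁹)·(0.560/2.27×10^-7 + 0.590/1.12×10^-7 + 1.16/1.18×10^-6 + 0.802/6.19×10^-7) = 0.06875 rad.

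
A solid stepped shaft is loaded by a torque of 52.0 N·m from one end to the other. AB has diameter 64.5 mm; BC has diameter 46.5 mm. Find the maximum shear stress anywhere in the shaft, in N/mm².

2.63 N/mm²

Under the same torque, τ_max = 16T/(πd³) is largest where d is smallest — segment BC (d = 46.5 mm).
τ_max = 16·52.00/(π·(0.0465)³) = 2.634×10^6 Pa.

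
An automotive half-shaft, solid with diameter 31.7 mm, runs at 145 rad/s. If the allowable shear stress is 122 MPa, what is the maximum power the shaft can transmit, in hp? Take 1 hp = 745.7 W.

148 hp

J = πd⁴/32 = π(0.0317)⁴/32 = 9.914×10^-8 m⁴.
T_max = τ_allow·J/r = 1.22×10^8 × 9.914×10^-8 / 0.0158 = 763.1 N·m.
ω = 145 rad/s, so P_max = T_max·ω = 1.106×10^5 W.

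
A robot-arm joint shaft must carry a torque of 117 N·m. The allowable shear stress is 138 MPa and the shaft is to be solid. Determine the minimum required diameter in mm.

For a solid shaft τ_max = 16T/(πd³), so d = (16T/(π τ_allow))^(1/3) = (16·117.0/(π·1.38×10^8))^(1/3) = 0.01628 m.

16.3 mm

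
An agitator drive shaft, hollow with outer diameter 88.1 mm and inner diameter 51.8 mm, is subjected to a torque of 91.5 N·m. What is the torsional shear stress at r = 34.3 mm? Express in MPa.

0.603 MPa

J = π(d_o⁴ − d_i⁴)/32 = π(0.0881⁴ − 0.0518⁴)/32 = 5.207×10^-6 m⁴.
Shear stress varies linearly with radius: τ = T·r/J = 91.50 × 0.0343 / 5.207×10^-6 = 6.027×10^5 Pa.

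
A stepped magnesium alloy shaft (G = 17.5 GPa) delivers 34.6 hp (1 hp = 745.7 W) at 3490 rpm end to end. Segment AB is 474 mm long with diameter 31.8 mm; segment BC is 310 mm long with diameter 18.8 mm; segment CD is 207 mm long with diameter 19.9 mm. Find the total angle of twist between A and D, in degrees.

ω = 2π·3490/60 = 365.5 rad/s, so T = P/ω = 34.6×745.7 / 365.5 = 70.60 N·m.
J_AB = π(0.0318)⁴/32 = 1.00×10^-7 m⁴; J_BC = π(0.0188)⁴/32 = 1.23×10^-8 m⁴; J_CD = π(0.0199)⁴/32 = 1.54×10^-8 m⁴.
θ = (T/G)·Σ L_i/J_i = (70.60/17.5×10⁹)·(0.474/1.00×10^-7 + 0.310/1.23×10^-8 + 0.207/1.54×10^-8) = 0.1753 rad.

10.0°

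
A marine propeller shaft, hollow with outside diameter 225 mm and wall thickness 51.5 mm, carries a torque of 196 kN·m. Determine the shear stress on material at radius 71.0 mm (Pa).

6.05e7 Pa

J = π(d_o⁴ − d_i⁴)/32 = π(0.225⁴ − 0.122⁴)/32 = 2.299×10^-4 m⁴.
Shear stress varies linearly with radius: τ = T·r/J = 196000 × 0.0710 / 2.299×10^-4 = 6.054×10^7 Pa.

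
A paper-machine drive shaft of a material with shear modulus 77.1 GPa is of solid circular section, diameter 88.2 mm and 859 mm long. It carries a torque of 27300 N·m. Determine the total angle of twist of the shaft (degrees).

J = πd⁴/32 = π(0.0882)⁴/32 = 5.941×10^-6 m⁴.
θ = T·L/(G·J) = 27300 × 0.859 / (77.1×10⁹ × 5.941×10^-6) = 0.05119 rad.

2.93°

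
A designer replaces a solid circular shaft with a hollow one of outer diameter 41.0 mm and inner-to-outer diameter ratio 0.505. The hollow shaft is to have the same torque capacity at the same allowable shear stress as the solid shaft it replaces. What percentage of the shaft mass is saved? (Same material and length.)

Equal τ_max and T ⇒ the solid shaft needs d_s³ = d_o³(1−k⁴), so d_s = 41.0·(1−0.505⁴)^(1/3) = 40.09 mm.
Area ratio A_h/A_s = d_o²(1−k²)/d_s² = (1−k²)/(1−k⁴)^(2/3) = 0.7791.
Mass saving = 1 − 0.7791 = 22.1 %.

22.1 %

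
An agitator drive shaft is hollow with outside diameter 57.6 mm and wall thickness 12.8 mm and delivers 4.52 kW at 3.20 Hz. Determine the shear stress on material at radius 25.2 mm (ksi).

ω = 2π·3.20 = 20.11 rad/s, so T = P/ω = 4.52×10³ / 20.11 = 224.8 N·m.
J = π(d_o⁴ − d_i⁴)/32 = π(0.0576⁴ − 0.0320⁴)/32 = 9.777×10^-7 m⁴.
Shear stress varies linearly with radius: τ = T·r/J = 224.8 × 0.0252 / 9.777×10^-7 = 5.794×10^6 Pa.

0.840 ksi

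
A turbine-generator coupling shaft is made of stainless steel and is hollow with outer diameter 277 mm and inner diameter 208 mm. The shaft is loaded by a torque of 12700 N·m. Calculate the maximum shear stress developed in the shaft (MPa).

4.46 MPa

J = π(d_o⁴ − d_i⁴)/32 = π(0.277⁴ − 0.208⁴)/32 = 3.942×10^-4 m⁴.
τ_max = T·r/J = 12700 × 0.139 / 3.942×10^-4 = 4.462×10^6 Pa.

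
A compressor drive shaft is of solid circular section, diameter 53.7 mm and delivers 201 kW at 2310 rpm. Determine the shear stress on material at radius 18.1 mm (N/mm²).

18.4 N/mm²

ω = 2π·2310/60 = 241.9 rad/s, so T = P/ω = 201×10³ / 241.9 = 830.9 N·m.
J = πd⁴/32 = π(0.0537)⁴/32 = 8.164×10^-7 m⁴.
Shear stress varies linearly with radius: τ = T·r/J = 830.9 × 0.0181 / 8.164×10^-7 = 1.842×10^7 Pa.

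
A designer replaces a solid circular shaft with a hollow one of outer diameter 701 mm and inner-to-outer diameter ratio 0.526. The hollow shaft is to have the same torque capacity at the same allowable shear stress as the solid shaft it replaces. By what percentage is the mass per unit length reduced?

23.7 %

Equal τ_max and T ⇒ the solid shaft needs d_s³ = d_o³(1−k⁴), so d_s = 701·(1−0.526⁴)^(1/3) = 682.6 mm.
Area ratio A_h/A_s = d_o²(1−k²)/d_s² = (1−k²)/(1−k⁴)^(2/3) = 0.7628.
Mass saving = 1 − 0.7628 = 23.7 %.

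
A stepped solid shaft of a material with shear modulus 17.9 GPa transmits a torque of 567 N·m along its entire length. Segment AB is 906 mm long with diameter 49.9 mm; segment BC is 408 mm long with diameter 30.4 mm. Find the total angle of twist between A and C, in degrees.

11.5°

J_AB = π(0.0499)⁴/32 = 6.09×10^-7 m⁴; J_BC = π(0.0304)⁴/32 = 8.38×10^-8 m⁴.
θ = (T/G)·Σ L_i/J_i = (567.0/17.9×10⁹)·(0.906/6.09×10^-7 + 0.408/8.38×10^-8) = 0.2013 rad.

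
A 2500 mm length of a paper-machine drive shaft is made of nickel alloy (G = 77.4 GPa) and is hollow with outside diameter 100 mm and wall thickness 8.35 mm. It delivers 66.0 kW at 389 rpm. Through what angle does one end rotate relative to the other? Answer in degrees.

0.589°

ω = 2π·389/60 = 40.74 rad/s, so T = P/ω = 66.0×10³ / 40.74 = 1620 N·m.
J = π(d_o⁴ − d_i⁴)/32 = π(0.100⁴ − 0.0833⁴)/32 = 5.091×10^-6 m⁴.
θ = T·L/(G·J) = 1620 × 2.50 / (77.4×10⁹ × 5.091×10^-6) = 0.01028 rad.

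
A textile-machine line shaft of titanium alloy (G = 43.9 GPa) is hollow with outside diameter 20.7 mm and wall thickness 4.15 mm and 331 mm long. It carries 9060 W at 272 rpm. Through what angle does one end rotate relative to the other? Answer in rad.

0.153 rad

ω = 2π·272/60 = 28.48 rad/s, so T = P/ω = 9060 / 28.48 = 318.1 N·m.
J = π(d_o⁴ − d_i⁴)/32 = π(0.0207⁴ − 0.0124⁴)/32 = 1.570×10^-8 m⁴.
θ = T·L/(G·J) = 318.1 × 0.331 / (43.9×10⁹ × 1.570×10^-8) = 0.1527 rad.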